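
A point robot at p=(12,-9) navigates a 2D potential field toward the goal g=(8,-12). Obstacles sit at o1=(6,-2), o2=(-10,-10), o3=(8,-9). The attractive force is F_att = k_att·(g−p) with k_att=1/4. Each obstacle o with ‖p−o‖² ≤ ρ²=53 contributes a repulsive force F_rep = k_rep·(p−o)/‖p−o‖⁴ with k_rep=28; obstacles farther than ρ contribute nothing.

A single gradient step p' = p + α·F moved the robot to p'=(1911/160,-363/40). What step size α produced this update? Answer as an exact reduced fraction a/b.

F_att = 1/4·(g−p) = 1/4·(-4,-3) = (-1.0000,-0.7500)
o1: d²=85 > ρ²=53 → inactive
o2: d²=485 > ρ²=53 → inactive
o3: d²=16 ≤ ρ²=53; F_rep = 28·(4,0)/16² = (0.4375,0.0000)
F = F_att + ΣF_rep = (-0.5625,-0.7500)
Δp = p'−p = (-0.0563,-0.0750); α = Δx/Fx = (-9/160) / (-9/16) = 1/10
check: Δy/Fy = (-3/40) / (-3/4) = 1/10 ✓

α = 1/10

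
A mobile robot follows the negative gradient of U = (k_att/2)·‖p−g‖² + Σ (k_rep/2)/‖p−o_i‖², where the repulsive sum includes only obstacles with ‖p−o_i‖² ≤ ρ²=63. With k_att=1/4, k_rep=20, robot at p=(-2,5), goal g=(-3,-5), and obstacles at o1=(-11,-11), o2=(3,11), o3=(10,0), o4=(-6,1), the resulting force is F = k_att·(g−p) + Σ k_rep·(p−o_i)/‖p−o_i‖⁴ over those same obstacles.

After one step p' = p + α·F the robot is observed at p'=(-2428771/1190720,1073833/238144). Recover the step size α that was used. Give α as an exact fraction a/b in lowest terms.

F_att = 1/4·(g−p) = 1/4·(-1,-10) = (-0.2500,-2.5000)
o1: d²=337 > ρ²=63 → inactive
o2: d²=61 ≤ ρ²=63; F_rep = 20·(-5,-6)/61² = (-0.0269,-0.0322)
o3: d²=169 > ρ²=63 → inactive
o4: d²=32 ≤ ρ²=63; F_rep = 20·(4,4)/32² = (0.0781,0.0781)
F = F_att + ΣF_rep = (-0.1987,-2.4541)
Δp = p'−p = (-0.0397,-0.4908); α = Δx/Fx = (-47331/1190720) / (-47331/238144) = 1/5
check: Δy/Fy = (-116887/238144) / (-584435/238144) = 1/5 ✓

α = 1/5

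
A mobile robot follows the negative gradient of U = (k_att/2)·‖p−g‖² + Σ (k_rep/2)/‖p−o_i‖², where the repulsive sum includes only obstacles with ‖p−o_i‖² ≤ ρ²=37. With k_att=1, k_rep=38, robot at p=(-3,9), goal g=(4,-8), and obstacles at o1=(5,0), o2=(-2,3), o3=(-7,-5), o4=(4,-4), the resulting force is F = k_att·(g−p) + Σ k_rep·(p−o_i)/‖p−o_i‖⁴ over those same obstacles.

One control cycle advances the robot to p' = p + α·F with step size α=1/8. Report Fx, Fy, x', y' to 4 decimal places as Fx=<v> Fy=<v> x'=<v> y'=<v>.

Fx=6.9722 Fy=-16.8335 x'=-2.1285 y'=6.8958

F_att = 1·(g−p) = 1·(7,-17) = (7.0000,-17.0000)
o1: d²=145 > ρ²=37 → inactive
o2: d²=37 ≤ ρ²=37; F_rep = 38·(-1,6)/37² = (-0.0278,0.1665)
o3: d²=212 > ρ²=37 → inactive
o4: d²=218 > ρ²=37 → inactive
F = F_att + ΣF_rep = (6.9722,-16.8335)
p' = p + 1/8·F = (-2.1285,6.8958)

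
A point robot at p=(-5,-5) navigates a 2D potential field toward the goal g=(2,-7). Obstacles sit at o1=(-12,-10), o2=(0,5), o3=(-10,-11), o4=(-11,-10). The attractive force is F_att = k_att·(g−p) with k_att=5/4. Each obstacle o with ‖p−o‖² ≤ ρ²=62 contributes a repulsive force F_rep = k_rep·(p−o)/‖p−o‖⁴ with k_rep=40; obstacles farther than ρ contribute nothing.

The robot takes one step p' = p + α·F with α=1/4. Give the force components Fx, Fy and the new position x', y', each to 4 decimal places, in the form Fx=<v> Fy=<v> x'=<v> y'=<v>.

F_att = 5/4·(g−p) = 5/4·(7,-2) = (8.7500,-2.5000)
o1: d²=74 > ρ²=62 → inactive
o2: d²=125 > ρ²=62 → inactive
o3: d²=61 ≤ ρ²=62; F_rep = 40·(5,6)/61² = (0.0537,0.0645)
o4: d²=61 ≤ ρ²=62; F_rep = 40·(6,5)/61² = (0.0645,0.0537)
F = F_att + ΣF_rep = (8.8682,-2.3818)
p' = p + 1/4·F = (-2.7829,-5.5954)

Fx=8.8682 Fy=-2.3818 x'=-2.7829 y'=-5.5954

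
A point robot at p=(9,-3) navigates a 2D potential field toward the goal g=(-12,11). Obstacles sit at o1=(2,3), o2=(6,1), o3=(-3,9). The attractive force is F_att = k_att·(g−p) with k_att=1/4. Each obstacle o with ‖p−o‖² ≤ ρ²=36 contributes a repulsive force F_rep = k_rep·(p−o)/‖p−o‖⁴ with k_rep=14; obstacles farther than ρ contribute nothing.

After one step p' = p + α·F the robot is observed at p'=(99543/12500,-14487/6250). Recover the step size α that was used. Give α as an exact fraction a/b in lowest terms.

α = 1/5

F_att = 1/4·(g−p) = 1/4·(-21,14) = (-5.2500,3.5000)
o1: d²=85 > ρ²=36 → inactive
o2: d²=25 ≤ ρ²=36; F_rep = 14·(3,-4)/25² = (0.0672,-0.0896)
o3: d²=288 > ρ²=36 → inactive
F = F_att + ΣF_rep = (-5.1828,3.4104)
Δp = p'−p = (-1.0366,0.6821); α = Δx/Fx = (-12957/12500) / (-12957/2500) = 1/5
check: Δy/Fy = (4263/6250) / (4263/1250) = 1/5 ✓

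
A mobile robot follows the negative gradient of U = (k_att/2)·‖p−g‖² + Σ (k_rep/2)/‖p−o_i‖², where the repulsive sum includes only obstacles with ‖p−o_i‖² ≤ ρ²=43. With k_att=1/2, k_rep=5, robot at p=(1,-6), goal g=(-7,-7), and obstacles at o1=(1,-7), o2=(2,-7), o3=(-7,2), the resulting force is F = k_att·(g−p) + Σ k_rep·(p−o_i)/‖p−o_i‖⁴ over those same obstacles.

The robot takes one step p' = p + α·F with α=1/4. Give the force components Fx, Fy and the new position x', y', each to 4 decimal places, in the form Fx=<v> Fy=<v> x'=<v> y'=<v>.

Fx=-5.2500 Fy=5.7500 x'=-0.3125 y'=-4.5625

F_att = 1/2·(g−p) = 1/2·(-8,-1) = (-4.0000,-0.5000)
o1: d²=1 ≤ ρ²=43; F_rep = 5·(0,1)/1² = (0.0000,5.0000)
o2: d²=2 ≤ ρ²=43; F_rep = 5·(-1,1)/2² = (-1.2500,1.2500)
o3: d²=128 > ρ²=43 → inactive
F = F_att + ΣF_rep = (-5.2500,5.7500)
p' = p + 1/4·F = (-0.3125,-4.5625)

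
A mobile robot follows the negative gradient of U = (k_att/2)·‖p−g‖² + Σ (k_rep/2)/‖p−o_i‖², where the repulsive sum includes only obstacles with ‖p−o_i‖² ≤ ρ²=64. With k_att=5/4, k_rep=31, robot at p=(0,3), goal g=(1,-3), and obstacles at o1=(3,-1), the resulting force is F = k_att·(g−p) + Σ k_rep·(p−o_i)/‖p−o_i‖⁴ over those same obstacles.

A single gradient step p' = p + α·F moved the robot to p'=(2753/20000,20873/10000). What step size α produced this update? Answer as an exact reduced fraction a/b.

F_att = 5/4·(g−p) = 5/4·(1,-6) = (1.2500,-7.5000)
o1: d²=25 ≤ ρ²=64; F_rep = 31·(-3,4)/25² = (-0.1488,0.1984)
F = F_att + ΣF_rep = (1.1012,-7.3016)
Δp = p'−p = (0.1376,-0.9127); α = Δx/Fx = (2753/20000) / (2753/2500) = 1/8
check: Δy/Fy = (-9127/10000) / (-9127/1250) = 1/8 ✓

α = 1/8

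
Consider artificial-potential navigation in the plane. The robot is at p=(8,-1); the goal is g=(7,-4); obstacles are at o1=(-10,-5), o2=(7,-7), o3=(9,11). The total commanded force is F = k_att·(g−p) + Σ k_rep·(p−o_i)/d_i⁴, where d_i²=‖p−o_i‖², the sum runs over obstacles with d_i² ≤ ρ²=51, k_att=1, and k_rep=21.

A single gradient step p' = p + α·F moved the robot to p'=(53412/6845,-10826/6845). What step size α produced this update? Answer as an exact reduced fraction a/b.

α = 1/5

F_att = 1·(g−p) = 1·(-1,-3) = (-1.0000,-3.0000)
o1: d²=340 > ρ²=51 → inactive
o2: d²=37 ≤ ρ²=51; F_rep = 21·(1,6)/37² = (0.0153,0.0920)
o3: d²=145 > ρ²=51 → inactive
F = F_att + ΣF_rep = (-0.9847,-2.9080)
Δp = p'−p = (-0.1969,-0.5816); α = Δx/Fx = (-1348/6845) / (-1348/1369) = 1/5
check: Δy/Fy = (-3981/6845) / (-3981/1369) = 1/5 ✓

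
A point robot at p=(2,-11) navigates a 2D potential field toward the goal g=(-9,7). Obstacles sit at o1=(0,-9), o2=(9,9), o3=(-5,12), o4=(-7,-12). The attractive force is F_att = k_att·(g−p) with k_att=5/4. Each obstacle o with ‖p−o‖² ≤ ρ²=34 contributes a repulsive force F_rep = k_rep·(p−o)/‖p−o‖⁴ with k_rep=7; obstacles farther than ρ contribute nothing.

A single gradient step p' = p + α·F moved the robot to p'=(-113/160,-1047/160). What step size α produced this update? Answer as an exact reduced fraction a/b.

F_att = 5/4·(g−p) = 5/4·(-11,18) = (-13.7500,22.5000)
o1: d²=8 ≤ ρ²=34; F_rep = 7·(2,-2)/8² = (0.2188,-0.2188)
o2: d²=449 > ρ²=34 → inactive
o3: d²=578 > ρ²=34 → inactive
o4: d²=82 > ρ²=34 → inactive
F = F_att + ΣF_rep = (-13.5312,22.2812)
Δp = p'−p = (-2.7062,4.4562); α = Δx/Fx = (-433/160) / (-433/32) = 1/5
check: Δy/Fy = (713/160) / (713/32) = 1/5 ✓

α = 1/5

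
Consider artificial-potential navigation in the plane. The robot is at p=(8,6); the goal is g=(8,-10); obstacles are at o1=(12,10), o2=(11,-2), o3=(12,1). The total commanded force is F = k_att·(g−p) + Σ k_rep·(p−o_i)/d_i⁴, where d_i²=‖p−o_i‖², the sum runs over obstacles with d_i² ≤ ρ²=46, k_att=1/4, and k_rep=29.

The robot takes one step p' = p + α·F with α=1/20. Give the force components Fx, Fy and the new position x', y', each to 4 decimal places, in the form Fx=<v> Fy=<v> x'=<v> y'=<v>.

Fx=-0.1823 Fy=-4.0270 x'=7.9909 y'=5.7986

F_att = 1/4·(g−p) = 1/4·(0,-16) = (0.0000,-4.0000)
o1: d²=32 ≤ ρ²=46; F_rep = 29·(-4,-4)/32² = (-0.1133,-0.1133)
o2: d²=73 > ρ²=46 → inactive
o3: d²=41 ≤ ρ²=46; F_rep = 29·(-4,5)/41² = (-0.0690,0.0863)
F = F_att + ΣF_rep = (-0.1823,-4.0270)
p' = p + 1/20·F = (7.9909,5.7986)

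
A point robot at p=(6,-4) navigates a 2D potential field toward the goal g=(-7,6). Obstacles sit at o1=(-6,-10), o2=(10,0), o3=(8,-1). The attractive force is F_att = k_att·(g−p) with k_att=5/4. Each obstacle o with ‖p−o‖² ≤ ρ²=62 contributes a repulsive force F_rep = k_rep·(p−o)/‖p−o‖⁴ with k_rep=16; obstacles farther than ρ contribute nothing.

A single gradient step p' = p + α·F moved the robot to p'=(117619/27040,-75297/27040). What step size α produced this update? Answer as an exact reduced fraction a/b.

α = 1/10

F_att = 5/4·(g−p) = 5/4·(-13,10) = (-16.2500,12.5000)
o1: d²=180 > ρ²=62 → inactive
o2: d²=32 ≤ ρ²=62; F_rep = 16·(-4,-4)/32² = (-0.0625,-0.0625)
o3: d²=13 ≤ ρ²=62; F_rep = 16·(-2,-3)/13² = (-0.1893,-0.2840)
F = F_att + ΣF_rep = (-16.5018,12.1535)
Δp = p'−p = (-1.6502,1.2153); α = Δx/Fx = (-44621/27040) / (-44621/2704) = 1/10
check: Δy/Fy = (32863/27040) / (32863/2704) = 1/10 ✓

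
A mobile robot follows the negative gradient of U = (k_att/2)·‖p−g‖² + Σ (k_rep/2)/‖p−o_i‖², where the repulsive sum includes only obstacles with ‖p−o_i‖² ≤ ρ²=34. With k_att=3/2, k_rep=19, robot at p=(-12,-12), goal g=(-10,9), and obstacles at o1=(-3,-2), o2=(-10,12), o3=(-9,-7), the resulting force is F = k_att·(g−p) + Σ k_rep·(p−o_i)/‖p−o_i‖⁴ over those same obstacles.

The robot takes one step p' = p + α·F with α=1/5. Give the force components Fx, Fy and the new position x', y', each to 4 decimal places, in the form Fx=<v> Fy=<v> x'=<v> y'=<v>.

Fx=2.9507 Fy=31.4178 x'=-11.4099 y'=-5.7164

F_att = 3/2·(g−p) = 3/2·(2,21) = (3.0000,31.5000)
o1: d²=181 > ρ²=34 → inactive
o2: d²=580 > ρ²=34 → inactive
o3: d²=34 ≤ ρ²=34; F_rep = 19·(-3,-5)/34² = (-0.0493,-0.0822)
F = F_att + ΣF_rep = (2.9507,31.4178)
p' = p + 1/5·F = (-11.4099,-5.7164)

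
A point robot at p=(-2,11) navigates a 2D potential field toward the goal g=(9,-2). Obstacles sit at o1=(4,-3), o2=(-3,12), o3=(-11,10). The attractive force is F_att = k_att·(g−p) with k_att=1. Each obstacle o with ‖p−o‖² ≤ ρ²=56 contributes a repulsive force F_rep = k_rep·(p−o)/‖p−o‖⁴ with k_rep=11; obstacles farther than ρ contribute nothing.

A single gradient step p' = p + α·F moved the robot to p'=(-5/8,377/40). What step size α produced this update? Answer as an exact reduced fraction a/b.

F_att = 1·(g−p) = 1·(11,-13) = (11.0000,-13.0000)
o1: d²=232 > ρ²=56 → inactive
o2: d²=2 ≤ ρ²=56; F_rep = 11·(1,-1)/2² = (2.7500,-2.7500)
o3: d²=82 > ρ²=56 → inactive
F = F_att + ΣF_rep = (13.7500,-15.7500)
Δp = p'−p = (1.3750,-1.5750); α = Δx/Fx = (11/8) / (55/4) = 1/10
check: Δy/Fy = (-63/40) / (-63/4) = 1/10 ✓

α = 1/10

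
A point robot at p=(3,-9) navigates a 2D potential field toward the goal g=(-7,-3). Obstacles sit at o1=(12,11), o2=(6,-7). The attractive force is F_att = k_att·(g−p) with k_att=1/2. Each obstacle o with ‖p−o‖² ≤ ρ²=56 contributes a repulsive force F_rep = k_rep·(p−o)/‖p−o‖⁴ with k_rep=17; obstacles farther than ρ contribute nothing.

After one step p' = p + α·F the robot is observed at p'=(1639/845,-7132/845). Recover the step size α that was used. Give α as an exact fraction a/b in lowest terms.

F_att = 1/2·(g−p) = 1/2·(-10,6) = (-5.0000,3.0000)
o1: d²=481 > ρ²=56 → inactive
o2: d²=13 ≤ ρ²=56; F_rep = 17·(-3,-2)/13² = (-0.3018,-0.2012)
F = F_att + ΣF_rep = (-5.3018,2.7988)
Δp = p'−p = (-1.0604,0.5598); α = Δx/Fx = (-896/845) / (-896/169) = 1/5
check: Δy/Fy = (473/845) / (473/169) = 1/5 ✓

α = 1/5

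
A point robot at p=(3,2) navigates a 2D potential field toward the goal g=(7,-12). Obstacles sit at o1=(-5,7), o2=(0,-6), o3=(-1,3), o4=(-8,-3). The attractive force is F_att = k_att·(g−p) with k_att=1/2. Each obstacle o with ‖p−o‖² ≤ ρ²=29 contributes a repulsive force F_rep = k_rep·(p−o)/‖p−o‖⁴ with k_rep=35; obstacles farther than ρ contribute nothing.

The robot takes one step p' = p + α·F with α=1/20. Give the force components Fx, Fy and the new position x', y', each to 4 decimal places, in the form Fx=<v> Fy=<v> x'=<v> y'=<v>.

Fx=2.4844 Fy=-7.1211 x'=3.1242 y'=1.6439

F_att = 1/2·(g−p) = 1/2·(4,-14) = (2.0000,-7.0000)
o1: d²=89 > ρ²=29 → inactive
o2: d²=73 > ρ²=29 → inactive
o3: d²=17 ≤ ρ²=29; F_rep = 35·(4,-1)/17² = (0.4844,-0.1211)
o4: d²=146 > ρ²=29 → inactive
F = F_att + ΣF_rep = (2.4844,-7.1211)
p' = p + 1/20·F = (3.1242,1.6439)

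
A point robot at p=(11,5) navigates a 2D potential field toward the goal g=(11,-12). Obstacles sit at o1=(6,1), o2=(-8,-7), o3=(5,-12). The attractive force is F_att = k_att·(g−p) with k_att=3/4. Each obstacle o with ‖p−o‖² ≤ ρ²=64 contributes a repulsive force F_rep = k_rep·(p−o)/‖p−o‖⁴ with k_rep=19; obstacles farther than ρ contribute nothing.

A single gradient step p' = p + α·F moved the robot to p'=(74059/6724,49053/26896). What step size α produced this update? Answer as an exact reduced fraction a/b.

F_att = 3/4·(g−p) = 3/4·(0,-17) = (0.0000,-12.7500)
o1: d²=41 ≤ ρ²=64; F_rep = 19·(5,4)/41² = (0.0565,0.0452)
o2: d²=505 > ρ²=64 → inactive
o3: d²=325 > ρ²=64 → inactive
F = F_att + ΣF_rep = (0.0565,-12.7048)
Δp = p'−p = (0.0141,-3.1762); α = Δx/Fx = (95/6724) / (95/1681) = 1/4
check: Δy/Fy = (-85427/26896) / (-85427/6724) = 1/4 ✓

α = 1/4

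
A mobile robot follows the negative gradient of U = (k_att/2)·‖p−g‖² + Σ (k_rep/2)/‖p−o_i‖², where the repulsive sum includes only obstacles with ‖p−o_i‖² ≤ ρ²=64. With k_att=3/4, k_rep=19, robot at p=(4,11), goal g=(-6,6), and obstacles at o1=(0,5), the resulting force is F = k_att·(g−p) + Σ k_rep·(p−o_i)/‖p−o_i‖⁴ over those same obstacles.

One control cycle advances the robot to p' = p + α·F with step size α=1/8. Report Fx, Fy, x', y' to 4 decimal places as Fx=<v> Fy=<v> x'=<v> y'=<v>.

Fx=-7.4719 Fy=-3.7078 x'=3.0660 y'=10.5365

F_att = 3/4·(g−p) = 3/4·(-10,-5) = (-7.5000,-3.7500)
o1: d²=52 ≤ ρ²=64; F_rep = 19·(4,6)/52² = (0.0281,0.0422)
F = F_att + ΣF_rep = (-7.4719,-3.7078)
p' = p + 1/8·F = (3.0660,10.5365)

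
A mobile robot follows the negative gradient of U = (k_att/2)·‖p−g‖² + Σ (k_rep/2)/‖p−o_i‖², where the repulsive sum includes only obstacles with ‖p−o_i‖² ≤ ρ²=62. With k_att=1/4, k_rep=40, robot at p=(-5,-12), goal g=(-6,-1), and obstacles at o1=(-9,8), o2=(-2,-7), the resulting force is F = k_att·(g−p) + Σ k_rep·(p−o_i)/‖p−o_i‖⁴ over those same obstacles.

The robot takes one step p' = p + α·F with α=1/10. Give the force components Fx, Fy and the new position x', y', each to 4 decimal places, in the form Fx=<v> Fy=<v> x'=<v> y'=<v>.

F_att = 1/4·(g−p) = 1/4·(-1,11) = (-0.2500,2.7500)
o1: d²=416 > ρ²=62 → inactive
o2: d²=34 ≤ ρ²=62; F_rep = 40·(-3,-5)/34² = (-0.1038,-0.1730)
F = F_att + ΣF_rep = (-0.3538,2.5770)
p' = p + 1/10·F = (-5.0354,-11.7423)

Fx=-0.3538 Fy=2.5770 x'=-5.0354 y'=-11.7423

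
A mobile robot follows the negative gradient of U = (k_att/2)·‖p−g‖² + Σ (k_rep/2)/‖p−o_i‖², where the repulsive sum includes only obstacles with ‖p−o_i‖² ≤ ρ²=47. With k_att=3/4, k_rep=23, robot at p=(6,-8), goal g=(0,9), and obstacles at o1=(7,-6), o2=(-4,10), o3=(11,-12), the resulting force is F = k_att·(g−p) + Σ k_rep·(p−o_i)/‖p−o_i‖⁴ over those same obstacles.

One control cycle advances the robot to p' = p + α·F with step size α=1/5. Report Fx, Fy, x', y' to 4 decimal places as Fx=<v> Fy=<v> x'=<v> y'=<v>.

F_att = 3/4·(g−p) = 3/4·(-6,17) = (-4.5000,12.7500)
o1: d²=5 ≤ ρ²=47; F_rep = 23·(-1,-2)/5² = (-0.9200,-1.8400)
o2: d²=424 > ρ²=47 → inactive
o3: d²=41 ≤ ρ²=47; F_rep = 23·(-5,4)/41² = (-0.0684,0.0547)
F = F_att + ΣF_rep = (-5.4884,10.9647)
p' = p + 1/5·F = (4.9023,-5.8071)

Fx=-5.4884 Fy=10.9647 x'=4.9023 y'=-5.8071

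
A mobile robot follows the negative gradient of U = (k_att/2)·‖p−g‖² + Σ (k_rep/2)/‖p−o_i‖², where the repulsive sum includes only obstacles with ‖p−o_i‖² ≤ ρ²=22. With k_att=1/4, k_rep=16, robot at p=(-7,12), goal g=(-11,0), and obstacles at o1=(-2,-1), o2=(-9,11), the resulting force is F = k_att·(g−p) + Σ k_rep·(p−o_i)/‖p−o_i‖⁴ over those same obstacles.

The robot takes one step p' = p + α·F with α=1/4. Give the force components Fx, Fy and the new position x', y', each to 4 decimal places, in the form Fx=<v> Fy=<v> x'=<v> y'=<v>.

F_att = 1/4·(g−p) = 1/4·(-4,-12) = (-1.0000,-3.0000)
o1: d²=194 > ρ²=22 → inactive
o2: d²=5 ≤ ρ²=22; F_rep = 16·(2,1)/5² = (1.2800,0.6400)
F = F_att + ΣF_rep = (0.2800,-2.3600)
p' = p + 1/4·F = (-6.9300,11.4100)

Fx=0.2800 Fy=-2.3600 x'=-6.9300 y'=11.4100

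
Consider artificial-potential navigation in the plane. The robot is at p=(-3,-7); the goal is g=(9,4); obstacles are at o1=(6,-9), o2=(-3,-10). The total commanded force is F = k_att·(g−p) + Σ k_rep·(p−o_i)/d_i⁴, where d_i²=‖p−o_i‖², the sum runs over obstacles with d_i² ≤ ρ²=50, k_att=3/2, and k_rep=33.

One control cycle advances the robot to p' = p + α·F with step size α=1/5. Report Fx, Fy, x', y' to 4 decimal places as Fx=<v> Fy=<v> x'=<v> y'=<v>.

F_att = 3/2·(g−p) = 3/2·(12,11) = (18.0000,16.5000)
o1: d²=85 > ρ²=50 → inactive
o2: d²=9 ≤ ρ²=50; F_rep = 33·(0,3)/9² = (0.0000,1.2222)
F = F_att + ΣF_rep = (18.0000,17.7222)
p' = p + 1/5·F = (0.6000,-3.4556)

Fx=18.0000 Fy=17.7222 x'=0.6000 y'=-3.4556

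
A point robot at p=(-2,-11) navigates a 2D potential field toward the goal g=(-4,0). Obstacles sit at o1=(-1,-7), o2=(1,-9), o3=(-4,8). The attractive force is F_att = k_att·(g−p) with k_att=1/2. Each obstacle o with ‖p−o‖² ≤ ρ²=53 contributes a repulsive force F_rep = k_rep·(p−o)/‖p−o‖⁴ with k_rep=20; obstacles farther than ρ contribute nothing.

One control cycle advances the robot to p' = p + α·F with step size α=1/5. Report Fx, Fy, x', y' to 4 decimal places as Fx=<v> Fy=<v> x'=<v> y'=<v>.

F_att = 1/2·(g−p) = 1/2·(-2,11) = (-1.0000,5.5000)
o1: d²=17 ≤ ρ²=53; F_rep = 20·(-1,-4)/17² = (-0.0692,-0.2768)
o2: d²=13 ≤ ρ²=53; F_rep = 20·(-3,-2)/13² = (-0.3550,-0.2367)
o3: d²=365 > ρ²=53 → inactive
F = F_att + ΣF_rep = (-1.4242,4.9865)
p' = p + 1/5·F = (-2.2848,-10.0027)

Fx=-1.4242 Fy=4.9865 x'=-2.2848 y'=-10.0027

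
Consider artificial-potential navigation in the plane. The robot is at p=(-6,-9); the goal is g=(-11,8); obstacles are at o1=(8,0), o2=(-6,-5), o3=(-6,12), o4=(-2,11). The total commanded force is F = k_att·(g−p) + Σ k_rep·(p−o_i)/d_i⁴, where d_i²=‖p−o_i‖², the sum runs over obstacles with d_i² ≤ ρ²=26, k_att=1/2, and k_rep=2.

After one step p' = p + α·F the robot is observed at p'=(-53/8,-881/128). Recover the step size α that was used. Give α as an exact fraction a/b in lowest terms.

α = 1/4

F_att = 1/2·(g−p) = 1/2·(-5,17) = (-2.5000,8.5000)
o1: d²=277 > ρ²=26 → inactive
o2: d²=16 ≤ ρ²=26; F_rep = 2·(0,-4)/16² = (0.0000,-0.0312)
o3: d²=441 > ρ²=26 → inactive
o4: d²=416 > ρ²=26 → inactive
F = F_att + ΣF_rep = (-2.5000,8.4688)
Δp = p'−p = (-0.6250,2.1172); α = Δx/Fx = (-5/8) / (-5/2) = 1/4
check: Δy/Fy = (271/128) / (271/32) = 1/4 ✓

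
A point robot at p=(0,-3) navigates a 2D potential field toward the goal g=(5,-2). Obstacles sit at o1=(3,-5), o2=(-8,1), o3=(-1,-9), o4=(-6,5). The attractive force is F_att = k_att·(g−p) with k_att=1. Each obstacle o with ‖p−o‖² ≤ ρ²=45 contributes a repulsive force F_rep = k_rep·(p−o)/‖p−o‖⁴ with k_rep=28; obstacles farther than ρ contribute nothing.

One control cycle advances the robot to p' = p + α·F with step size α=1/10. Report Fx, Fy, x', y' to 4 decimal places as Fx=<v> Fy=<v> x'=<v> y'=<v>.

Fx=4.5234 Fy=1.4541 x'=0.4523 y'=-2.8546

F_att = 1·(g−p) = 1·(5,1) = (5.0000,1.0000)
o1: d²=13 ≤ ρ²=45; F_rep = 28·(-3,2)/13² = (-0.4970,0.3314)
o2: d²=80 > ρ²=45 → inactive
o3: d²=37 ≤ ρ²=45; F_rep = 28·(1,6)/37² = (0.0205,0.1227)
o4: d²=100 > ρ²=45 → inactive
F = F_att + ΣF_rep = (4.5234,1.4541)
p' = p + 1/10·F = (0.4523,-2.8546)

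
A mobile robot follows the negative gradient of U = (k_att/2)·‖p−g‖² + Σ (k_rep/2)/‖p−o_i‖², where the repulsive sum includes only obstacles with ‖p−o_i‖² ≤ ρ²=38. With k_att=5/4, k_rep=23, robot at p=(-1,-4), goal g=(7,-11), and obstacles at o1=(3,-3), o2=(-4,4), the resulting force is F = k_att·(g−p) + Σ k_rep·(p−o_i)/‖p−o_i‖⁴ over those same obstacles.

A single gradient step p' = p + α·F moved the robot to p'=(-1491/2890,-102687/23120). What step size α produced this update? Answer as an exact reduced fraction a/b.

α = 1/20

F_att = 5/4·(g−p) = 5/4·(8,-7) = (10.0000,-8.7500)
o1: d²=17 ≤ ρ²=38; F_rep = 23·(-4,-1)/17² = (-0.3183,-0.0796)
o2: d²=73 > ρ²=38 → inactive
F = F_att + ΣF_rep = (9.6817,-8.8296)
Δp = p'−p = (0.4841,-0.4415); α = Δx/Fx = (1399/2890) / (2798/289) = 1/20
check: Δy/Fy = (-10207/23120) / (-10207/1156) = 1/20 ✓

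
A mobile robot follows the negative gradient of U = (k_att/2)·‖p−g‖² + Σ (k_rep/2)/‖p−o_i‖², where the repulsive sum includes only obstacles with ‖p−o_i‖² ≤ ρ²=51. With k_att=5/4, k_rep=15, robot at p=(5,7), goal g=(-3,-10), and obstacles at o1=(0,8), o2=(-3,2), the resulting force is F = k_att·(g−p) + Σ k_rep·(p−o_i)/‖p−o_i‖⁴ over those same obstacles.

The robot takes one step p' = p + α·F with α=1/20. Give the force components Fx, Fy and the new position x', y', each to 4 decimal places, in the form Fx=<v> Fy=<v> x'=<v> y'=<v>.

Fx=-9.8891 Fy=-21.2722 x'=4.5055 y'=5.9364

F_att = 5/4·(g−p) = 5/4·(-8,-17) = (-10.0000,-21.2500)
o1: d²=26 ≤ ρ²=51; F_rep = 15·(5,-1)/26² = (0.1109,-0.0222)
o2: d²=89 > ρ²=51 → inactive
F = F_att + ΣF_rep = (-9.8891,-21.2722)
p' = p + 1/20·F = (4.5055,5.9364)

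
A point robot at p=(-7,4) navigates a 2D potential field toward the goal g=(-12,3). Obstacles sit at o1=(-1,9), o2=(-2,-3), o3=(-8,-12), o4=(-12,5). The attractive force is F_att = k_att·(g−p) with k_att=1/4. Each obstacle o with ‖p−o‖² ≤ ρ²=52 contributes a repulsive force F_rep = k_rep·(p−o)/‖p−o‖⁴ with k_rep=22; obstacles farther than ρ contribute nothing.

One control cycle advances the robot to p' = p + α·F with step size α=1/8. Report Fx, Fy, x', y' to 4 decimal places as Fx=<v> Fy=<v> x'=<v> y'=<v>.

Fx=-1.0873 Fy=-0.2825 x'=-7.1359 y'=3.9647

F_att = 1/4·(g−p) = 1/4·(-5,-1) = (-1.2500,-0.2500)
o1: d²=61 > ρ²=52 → inactive
o2: d²=74 > ρ²=52 → inactive
o3: d²=257 > ρ²=52 → inactive
o4: d²=26 ≤ ρ²=52; F_rep = 22·(5,-1)/26² = (0.1627,-0.0325)
F = F_att + ΣF_rep = (-1.0873,-0.2825)
p' = p + 1/8·F = (-7.1359,3.9647)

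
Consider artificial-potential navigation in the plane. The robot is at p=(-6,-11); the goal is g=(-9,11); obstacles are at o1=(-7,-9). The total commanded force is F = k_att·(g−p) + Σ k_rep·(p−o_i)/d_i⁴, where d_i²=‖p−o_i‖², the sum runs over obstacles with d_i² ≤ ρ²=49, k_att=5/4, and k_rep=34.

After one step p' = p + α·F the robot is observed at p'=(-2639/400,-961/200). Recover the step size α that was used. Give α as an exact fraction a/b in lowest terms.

F_att = 5/4·(g−p) = 5/4·(-3,22) = (-3.7500,27.5000)
o1: d²=5 ≤ ρ²=49; F_rep = 34·(1,-2)/5² = (1.3600,-2.7200)
F = F_att + ΣF_rep = (-2.3900,24.7800)
Δp = p'−p = (-0.5975,6.1950); α = Δx/Fx = (-239/400) / (-239/100) = 1/4
check: Δy/Fy = (1239/200) / (1239/50) = 1/4 ✓

α = 1/4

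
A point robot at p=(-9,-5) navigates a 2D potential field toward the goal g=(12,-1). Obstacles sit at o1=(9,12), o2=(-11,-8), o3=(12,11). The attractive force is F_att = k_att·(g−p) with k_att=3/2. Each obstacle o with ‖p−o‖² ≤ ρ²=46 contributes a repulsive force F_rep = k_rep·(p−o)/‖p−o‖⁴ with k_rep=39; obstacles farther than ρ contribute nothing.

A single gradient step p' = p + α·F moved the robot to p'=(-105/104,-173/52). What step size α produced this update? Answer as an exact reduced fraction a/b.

F_att = 3/2·(g−p) = 3/2·(21,4) = (31.5000,6.0000)
o1: d²=613 > ρ²=46 → inactive
o2: d²=13 ≤ ρ²=46; F_rep = 39·(2,3)/13² = (0.4615,0.6923)
o3: d²=697 > ρ²=46 → inactive
F = F_att + ΣF_rep = (31.9615,6.6923)
Δp = p'−p = (7.9904,1.6731); α = Δx/Fx = (831/104) / (831/26) = 1/4
check: Δy/Fy = (87/52) / (87/13) = 1/4 ✓

α = 1/4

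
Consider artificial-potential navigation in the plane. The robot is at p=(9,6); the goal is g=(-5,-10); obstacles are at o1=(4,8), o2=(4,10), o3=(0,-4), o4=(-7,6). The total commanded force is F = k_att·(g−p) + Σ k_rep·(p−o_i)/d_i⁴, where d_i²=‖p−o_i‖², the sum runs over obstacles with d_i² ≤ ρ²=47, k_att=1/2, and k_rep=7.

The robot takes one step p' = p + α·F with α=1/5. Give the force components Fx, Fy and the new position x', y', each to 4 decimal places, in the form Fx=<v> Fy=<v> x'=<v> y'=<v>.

Fx=-6.9376 Fy=-8.0333 x'=7.6125 y'=4.3933

F_att = 1/2·(g−p) = 1/2·(-14,-16) = (-7.0000,-8.0000)
o1: d²=29 ≤ ρ²=47; F_rep = 7·(5,-2)/29² = (0.0416,-0.0166)
o2: d²=41 ≤ ρ²=47; F_rep = 7·(5,-4)/41² = (0.0208,-0.0167)
o3: d²=181 > ρ²=47 → inactive
o4: d²=256 > ρ²=47 → inactive
F = F_att + ΣF_rep = (-6.9376,-8.0333)
p' = p + 1/5·F = (7.6125,4.3933)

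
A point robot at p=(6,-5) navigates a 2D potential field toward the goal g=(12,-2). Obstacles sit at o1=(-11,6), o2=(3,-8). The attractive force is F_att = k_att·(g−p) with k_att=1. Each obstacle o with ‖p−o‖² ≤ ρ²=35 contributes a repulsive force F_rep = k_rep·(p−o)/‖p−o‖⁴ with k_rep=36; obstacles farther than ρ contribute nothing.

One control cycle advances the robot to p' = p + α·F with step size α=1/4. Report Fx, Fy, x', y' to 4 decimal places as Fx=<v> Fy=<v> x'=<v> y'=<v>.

F_att = 1·(g−p) = 1·(6,3) = (6.0000,3.0000)
o1: d²=410 > ρ²=35 → inactive
o2: d²=18 ≤ ρ²=35; F_rep = 36·(3,3)/18² = (0.3333,0.3333)
F = F_att + ΣF_rep = (6.3333,3.3333)
p' = p + 1/4·F = (7.5833,-4.1667)

Fx=6.3333 Fy=3.3333 x'=7.5833 y'=-4.1667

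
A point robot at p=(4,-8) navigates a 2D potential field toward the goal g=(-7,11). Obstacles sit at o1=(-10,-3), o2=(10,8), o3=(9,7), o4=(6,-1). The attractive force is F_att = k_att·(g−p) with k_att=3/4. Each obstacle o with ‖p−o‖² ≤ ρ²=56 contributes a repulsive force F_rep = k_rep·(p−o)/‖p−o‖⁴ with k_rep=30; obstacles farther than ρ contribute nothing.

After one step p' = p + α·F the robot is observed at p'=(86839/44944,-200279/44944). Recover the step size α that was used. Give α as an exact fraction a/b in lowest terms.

α = 1/4

F_att = 3/4·(g−p) = 3/4·(-11,19) = (-8.2500,14.2500)
o1: d²=221 > ρ²=56 → inactive
o2: d²=292 > ρ²=56 → inactive
o3: d²=250 > ρ²=56 → inactive
o4: d²=53 ≤ ρ²=56; F_rep = 30·(-2,-7)/53² = (-0.0214,-0.0748)
F = F_att + ΣF_rep = (-8.2714,14.1752)
Δp = p'−p = (-2.0678,3.5438); α = Δx/Fx = (-92937/44944) / (-92937/11236) = 1/4
check: Δy/Fy = (159273/44944) / (159273/11236) = 1/4 ✓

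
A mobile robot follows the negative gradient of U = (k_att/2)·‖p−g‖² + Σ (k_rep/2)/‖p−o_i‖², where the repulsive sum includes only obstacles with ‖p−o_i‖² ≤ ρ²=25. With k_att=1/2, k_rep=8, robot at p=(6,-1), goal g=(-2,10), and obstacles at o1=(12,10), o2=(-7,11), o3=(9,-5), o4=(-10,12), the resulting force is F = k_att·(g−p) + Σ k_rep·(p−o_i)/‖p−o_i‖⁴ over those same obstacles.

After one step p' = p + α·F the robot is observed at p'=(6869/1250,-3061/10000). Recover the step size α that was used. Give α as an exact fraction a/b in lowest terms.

F_att = 1/2·(g−p) = 1/2·(-8,11) = (-4.0000,5.5000)
o1: d²=157 > ρ²=25 → inactive
o2: d²=313 > ρ²=25 → inactive
o3: d²=25 ≤ ρ²=25; F_rep = 8·(-3,4)/25² = (-0.0384,0.0512)
o4: d²=425 > ρ²=25 → inactive
F = F_att + ΣF_rep = (-4.0384,5.5512)
Δp = p'−p = (-0.5048,0.6939); α = Δx/Fx = (-631/1250) / (-2524/625) = 1/8
check: Δy/Fy = (6939/10000) / (6939/1250) = 1/8 ✓

α = 1/8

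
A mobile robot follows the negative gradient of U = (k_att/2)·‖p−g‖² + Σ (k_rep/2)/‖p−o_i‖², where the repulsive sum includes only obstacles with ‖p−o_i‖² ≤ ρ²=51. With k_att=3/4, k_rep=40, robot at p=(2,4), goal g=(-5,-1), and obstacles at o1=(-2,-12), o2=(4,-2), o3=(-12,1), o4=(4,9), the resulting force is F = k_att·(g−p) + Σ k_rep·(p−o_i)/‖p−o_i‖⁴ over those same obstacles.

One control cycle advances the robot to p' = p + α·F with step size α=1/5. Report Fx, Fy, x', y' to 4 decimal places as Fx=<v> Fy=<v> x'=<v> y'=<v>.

F_att = 3/4·(g−p) = 3/4·(-7,-5) = (-5.2500,-3.7500)
o1: d²=272 > ρ²=51 → inactive
o2: d²=40 ≤ ρ²=51; F_rep = 40·(-2,6)/40² = (-0.0500,0.1500)
o3: d²=205 > ρ²=51 → inactive
o4: d²=29 ≤ ρ²=51; F_rep = 40·(-2,-5)/29² = (-0.0951,-0.2378)
F = F_att + ΣF_rep = (-5.3951,-3.8378)
p' = p + 1/5·F = (0.9210,3.2324)

Fx=-5.3951 Fy=-3.8378 x'=0.9210 y'=3.2324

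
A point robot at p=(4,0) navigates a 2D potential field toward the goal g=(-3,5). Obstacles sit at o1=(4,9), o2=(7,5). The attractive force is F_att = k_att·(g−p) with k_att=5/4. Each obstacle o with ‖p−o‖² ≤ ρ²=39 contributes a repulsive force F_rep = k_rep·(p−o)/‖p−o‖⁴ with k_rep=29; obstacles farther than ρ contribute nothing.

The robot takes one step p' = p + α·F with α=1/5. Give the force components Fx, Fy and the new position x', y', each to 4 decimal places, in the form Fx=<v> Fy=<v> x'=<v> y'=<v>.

F_att = 5/4·(g−p) = 5/4·(-7,5) = (-8.7500,6.2500)
o1: d²=81 > ρ²=39 → inactive
o2: d²=34 ≤ ρ²=39; F_rep = 29·(-3,-5)/34² = (-0.0753,-0.1254)
F = F_att + ΣF_rep = (-8.8253,6.1246)
p' = p + 1/5·F = (2.2349,1.2249)

Fx=-8.8253 Fy=6.1246 x'=2.2349 y'=1.2249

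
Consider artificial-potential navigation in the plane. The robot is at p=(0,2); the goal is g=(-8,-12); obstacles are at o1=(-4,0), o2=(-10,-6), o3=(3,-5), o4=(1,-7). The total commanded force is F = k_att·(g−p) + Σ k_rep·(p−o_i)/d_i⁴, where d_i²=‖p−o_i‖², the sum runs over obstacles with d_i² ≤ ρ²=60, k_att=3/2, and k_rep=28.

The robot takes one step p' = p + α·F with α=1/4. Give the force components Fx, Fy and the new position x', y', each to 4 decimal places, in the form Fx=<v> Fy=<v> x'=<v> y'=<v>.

F_att = 3/2·(g−p) = 3/2·(-8,-14) = (-12.0000,-21.0000)
o1: d²=20 ≤ ρ²=60; F_rep = 28·(4,2)/20² = (0.2800,0.1400)
o2: d²=164 > ρ²=60 → inactive
o3: d²=58 ≤ ρ²=60; F_rep = 28·(-3,7)/58² = (-0.0250,0.0583)
o4: d²=82 > ρ²=60 → inactive
F = F_att + ΣF_rep = (-11.7450,-20.8017)
p' = p + 1/4·F = (-2.9362,-3.2004)

Fx=-11.7450 Fy=-20.8017 x'=-2.9362 y'=-3.2004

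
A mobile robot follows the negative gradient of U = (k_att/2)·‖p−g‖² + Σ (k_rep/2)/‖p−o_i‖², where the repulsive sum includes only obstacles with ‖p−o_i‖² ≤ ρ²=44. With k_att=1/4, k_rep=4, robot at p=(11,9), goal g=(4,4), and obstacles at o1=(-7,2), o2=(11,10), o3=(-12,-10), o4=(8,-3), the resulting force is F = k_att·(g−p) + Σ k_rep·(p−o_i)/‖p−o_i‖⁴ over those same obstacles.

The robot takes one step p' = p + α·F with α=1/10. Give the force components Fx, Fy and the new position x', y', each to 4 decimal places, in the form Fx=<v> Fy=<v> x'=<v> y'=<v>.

F_att = 1/4·(g−p) = 1/4·(-7,-5) = (-1.7500,-1.2500)
o1: d²=373 > ρ²=44 → inactive
o2: d²=1 ≤ ρ²=44; F_rep = 4·(0,-1)/1² = (0.0000,-4.0000)
o3: d²=890 > ρ²=44 → inactive
o4: d²=153 > ρ²=44 → inactive
F = F_att + ΣF_rep = (-1.7500,-5.2500)
p' = p + 1/10·F = (10.8250,8.4750)

Fx=-1.7500 Fy=-5.2500 x'=10.8250 y'=8.4750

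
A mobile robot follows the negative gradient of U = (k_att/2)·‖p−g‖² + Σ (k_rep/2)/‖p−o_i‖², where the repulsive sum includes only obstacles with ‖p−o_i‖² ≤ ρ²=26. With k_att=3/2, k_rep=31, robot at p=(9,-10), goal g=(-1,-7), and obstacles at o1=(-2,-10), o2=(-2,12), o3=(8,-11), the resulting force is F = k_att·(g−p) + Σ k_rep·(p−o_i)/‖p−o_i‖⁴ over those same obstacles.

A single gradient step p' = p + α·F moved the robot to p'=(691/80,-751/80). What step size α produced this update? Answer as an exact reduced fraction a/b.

F_att = 3/2·(g−p) = 3/2·(-10,3) = (-15.0000,4.5000)
o1: d²=121 > ρ²=26 → inactive
o2: d²=605 > ρ²=26 → inactive
o3: d²=2 ≤ ρ²=26; F_rep = 31·(1,1)/2² = (7.7500,7.7500)
F = F_att + ΣF_rep = (-7.2500,12.2500)
Δp = p'−p = (-0.3625,0.6125); α = Δx/Fx = (-29/80) / (-29/4) = 1/20
check: Δy/Fy = (49/80) / (49/4) = 1/20 ✓

α = 1/20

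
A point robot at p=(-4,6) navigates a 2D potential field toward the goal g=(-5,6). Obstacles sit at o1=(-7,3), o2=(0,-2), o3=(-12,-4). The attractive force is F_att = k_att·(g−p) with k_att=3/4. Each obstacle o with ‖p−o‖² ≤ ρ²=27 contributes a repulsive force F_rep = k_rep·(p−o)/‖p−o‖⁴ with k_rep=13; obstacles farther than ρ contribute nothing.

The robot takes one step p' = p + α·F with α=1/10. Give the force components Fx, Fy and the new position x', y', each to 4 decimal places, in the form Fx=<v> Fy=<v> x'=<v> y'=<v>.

Fx=-0.6296 Fy=0.1204 x'=-4.0630 y'=6.0120

F_att = 3/4·(g−p) = 3/4·(-1,0) = (-0.7500,0.0000)
o1: d²=18 ≤ ρ²=27; F_rep = 13·(3,3)/18² = (0.1204,0.1204)
o2: d²=80 > ρ²=27 → inactive
o3: d²=164 > ρ²=27 → inactive
F = F_att + ΣF_rep = (-0.6296,0.1204)
p' = p + 1/10·F = (-4.0630,6.0120)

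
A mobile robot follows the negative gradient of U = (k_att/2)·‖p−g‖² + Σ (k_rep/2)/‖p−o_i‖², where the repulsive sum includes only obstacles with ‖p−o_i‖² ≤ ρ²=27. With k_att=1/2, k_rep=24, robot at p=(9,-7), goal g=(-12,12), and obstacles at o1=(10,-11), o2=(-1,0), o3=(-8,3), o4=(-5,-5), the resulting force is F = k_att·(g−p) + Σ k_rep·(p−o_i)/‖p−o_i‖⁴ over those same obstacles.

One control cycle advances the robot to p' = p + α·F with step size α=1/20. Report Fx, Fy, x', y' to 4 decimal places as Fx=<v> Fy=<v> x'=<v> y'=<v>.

F_att = 1/2·(g−p) = 1/2·(-21,19) = (-10.5000,9.5000)
o1: d²=17 ≤ ρ²=27; F_rep = 24·(-1,4)/17² = (-0.0830,0.3322)
o2: d²=149 > ρ²=27 → inactive
o3: d²=389 > ρ²=27 → inactive
o4: d²=200 > ρ²=27 → inactive
F = F_att + ΣF_rep = (-10.5830,9.8322)
p' = p + 1/20·F = (8.4708,-6.5084)

Fx=-10.5830 Fy=9.8322 x'=8.4708 y'=-6.5084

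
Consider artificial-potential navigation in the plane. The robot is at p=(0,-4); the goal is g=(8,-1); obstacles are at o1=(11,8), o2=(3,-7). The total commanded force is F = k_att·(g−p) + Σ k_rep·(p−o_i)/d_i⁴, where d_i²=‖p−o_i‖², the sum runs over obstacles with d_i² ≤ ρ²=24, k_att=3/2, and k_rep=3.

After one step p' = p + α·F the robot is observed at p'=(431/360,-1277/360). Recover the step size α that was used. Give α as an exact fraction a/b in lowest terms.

F_att = 3/2·(g−p) = 3/2·(8,3) = (12.0000,4.5000)
o1: d²=265 > ρ²=24 → inactive
o2: d²=18 ≤ ρ²=24; F_rep = 3·(-3,3)/18² = (-0.0278,0.0278)
F = F_att + ΣF_rep = (11.9722,4.5278)
Δp = p'−p = (1.1972,0.4528); α = Δx/Fx = (431/360) / (431/36) = 1/10
check: Δy/Fy = (163/360) / (163/36) = 1/10 ✓

α = 1/10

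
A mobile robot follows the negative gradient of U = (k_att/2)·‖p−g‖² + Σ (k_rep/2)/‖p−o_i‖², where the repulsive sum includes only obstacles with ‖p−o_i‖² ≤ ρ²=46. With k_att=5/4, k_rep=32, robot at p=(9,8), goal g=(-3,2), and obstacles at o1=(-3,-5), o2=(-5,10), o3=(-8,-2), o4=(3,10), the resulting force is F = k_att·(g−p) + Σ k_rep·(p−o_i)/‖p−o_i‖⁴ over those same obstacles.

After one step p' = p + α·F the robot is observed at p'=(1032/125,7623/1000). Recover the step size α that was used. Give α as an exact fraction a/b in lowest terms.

α = 1/20

F_att = 5/4·(g−p) = 5/4·(-12,-6) = (-15.0000,-7.5000)
o1: d²=313 > ρ²=46 → inactive
o2: d²=200 > ρ²=46 → inactive
o3: d²=389 > ρ²=46 → inactive
o4: d²=40 ≤ ρ²=46; F_rep = 32·(6,-2)/40² = (0.1200,-0.0400)
F = F_att + ΣF_rep = (-14.8800,-7.5400)
Δp = p'−p = (-0.7440,-0.3770); α = Δx/Fx = (-93/125) / (-372/25) = 1/20
check: Δy/Fy = (-377/1000) / (-377/50) = 1/20 ✓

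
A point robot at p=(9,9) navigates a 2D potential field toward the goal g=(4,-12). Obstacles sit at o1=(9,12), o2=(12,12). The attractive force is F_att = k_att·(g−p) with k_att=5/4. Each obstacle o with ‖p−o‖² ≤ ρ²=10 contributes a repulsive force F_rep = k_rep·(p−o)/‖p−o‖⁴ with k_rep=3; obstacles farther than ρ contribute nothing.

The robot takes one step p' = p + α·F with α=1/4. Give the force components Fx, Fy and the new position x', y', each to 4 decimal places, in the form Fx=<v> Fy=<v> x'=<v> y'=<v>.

F_att = 5/4·(g−p) = 5/4·(-5,-21) = (-6.2500,-26.2500)
o1: d²=9 ≤ ρ²=10; F_rep = 3·(0,-3)/9² = (0.0000,-0.1111)
o2: d²=18 > ρ²=10 → inactive
F = F_att + ΣF_rep = (-6.2500,-26.3611)
p' = p + 1/4·F = (7.4375,2.4097)

Fx=-6.2500 Fy=-26.3611 x'=7.4375 y'=2.4097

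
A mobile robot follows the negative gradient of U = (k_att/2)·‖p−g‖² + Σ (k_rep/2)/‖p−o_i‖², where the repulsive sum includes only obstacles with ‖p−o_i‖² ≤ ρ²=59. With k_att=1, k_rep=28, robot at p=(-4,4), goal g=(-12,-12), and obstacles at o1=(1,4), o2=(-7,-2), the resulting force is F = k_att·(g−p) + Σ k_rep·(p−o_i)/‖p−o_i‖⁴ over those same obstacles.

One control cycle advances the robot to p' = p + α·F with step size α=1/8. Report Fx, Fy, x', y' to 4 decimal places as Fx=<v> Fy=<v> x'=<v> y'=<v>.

Fx=-8.1825 Fy=-15.9170 x'=-5.0228 y'=2.0104

F_att = 1·(g−p) = 1·(-8,-16) = (-8.0000,-16.0000)
o1: d²=25 ≤ ρ²=59; F_rep = 28·(-5,0)/25² = (-0.2240,0.0000)
o2: d²=45 ≤ ρ²=59; F_rep = 28·(3,6)/45² = (0.0415,0.0830)
F = F_att + ΣF_rep = (-8.1825,-15.9170)
p' = p + 1/8·F = (-5.0228,2.0104)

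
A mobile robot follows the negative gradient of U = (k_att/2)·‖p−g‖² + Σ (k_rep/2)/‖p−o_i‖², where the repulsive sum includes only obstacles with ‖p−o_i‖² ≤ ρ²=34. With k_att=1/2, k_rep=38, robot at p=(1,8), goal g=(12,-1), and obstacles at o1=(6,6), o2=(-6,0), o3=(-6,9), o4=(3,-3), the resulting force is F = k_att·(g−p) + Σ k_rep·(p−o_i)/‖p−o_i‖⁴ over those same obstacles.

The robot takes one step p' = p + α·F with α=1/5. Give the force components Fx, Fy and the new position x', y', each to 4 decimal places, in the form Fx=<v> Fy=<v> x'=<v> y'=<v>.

Fx=5.2741 Fy=-4.4096 x'=2.0548 y'=7.1181

F_att = 1/2·(g−p) = 1/2·(11,-9) = (5.5000,-4.5000)
o1: d²=29 ≤ ρ²=34; F_rep = 38·(-5,2)/29² = (-0.2259,0.0904)
o2: d²=113 > ρ²=34 → inactive
o3: d²=50 > ρ²=34 → inactive
o4: d²=125 > ρ²=34 → inactive
F = F_att + ΣF_rep = (5.2741,-4.4096)
p' = p + 1/5·F = (2.0548,7.1181)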